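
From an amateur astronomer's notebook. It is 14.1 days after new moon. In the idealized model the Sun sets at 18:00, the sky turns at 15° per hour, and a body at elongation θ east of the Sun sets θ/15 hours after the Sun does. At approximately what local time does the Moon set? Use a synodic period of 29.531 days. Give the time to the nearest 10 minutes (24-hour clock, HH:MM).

05:30

Elongation θ = 360° × 14.1/29.531 ≈ 171.9°.
At 15° of sky rotation per hour, 171.9° corresponds to a 11.46 h lag.
18:00 + 11.459 h ≈ 05:28 → 05:30 to the nearest ten minutes.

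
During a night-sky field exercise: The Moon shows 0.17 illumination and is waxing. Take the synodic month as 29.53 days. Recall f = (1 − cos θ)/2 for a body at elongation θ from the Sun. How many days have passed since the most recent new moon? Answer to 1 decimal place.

Invert f = (1 − cos θ)/2 to get cos θ = 1 − 2(0.17) = 0.660, hence θ₀ = arccos 0.660 = 48.7°.
Waxing ⇒ before full, so θ = 48.7°.
Age = 29.53 × 48.7°/360° ≈ 3.99 days.

4.0 days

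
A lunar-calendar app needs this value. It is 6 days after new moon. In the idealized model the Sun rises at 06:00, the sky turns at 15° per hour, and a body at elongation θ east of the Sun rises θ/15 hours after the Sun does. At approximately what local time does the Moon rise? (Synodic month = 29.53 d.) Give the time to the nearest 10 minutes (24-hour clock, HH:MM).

Elongation θ = 360° × 6/29.53 ≈ 73.1°.
At 15° of sky rotation per hour, 73.1° corresponds to a 4.88 h lag.
06:00 + 4.876 h ≈ 10:53 → 10:50 to the nearest ten minutes.

10:50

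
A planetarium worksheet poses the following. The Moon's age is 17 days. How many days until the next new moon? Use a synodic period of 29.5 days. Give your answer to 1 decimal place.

One full lunation from the last new moon is 29.5 d; remaining = 29.5 − 17 = 12.500 d.

12.5 days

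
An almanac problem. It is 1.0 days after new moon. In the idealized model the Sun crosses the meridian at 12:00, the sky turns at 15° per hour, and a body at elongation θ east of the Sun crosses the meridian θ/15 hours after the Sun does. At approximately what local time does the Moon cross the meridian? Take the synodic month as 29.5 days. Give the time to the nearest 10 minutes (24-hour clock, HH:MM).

Elongation θ = 360° × 1.0/29.5 ≈ 12.2°.
At 15° of sky rotation per hour, 12.2° corresponds to a 0.81 h lag.
12:00 + 0.814 h ≈ 12:49 → 12:50 to the nearest ten minutes.

12:50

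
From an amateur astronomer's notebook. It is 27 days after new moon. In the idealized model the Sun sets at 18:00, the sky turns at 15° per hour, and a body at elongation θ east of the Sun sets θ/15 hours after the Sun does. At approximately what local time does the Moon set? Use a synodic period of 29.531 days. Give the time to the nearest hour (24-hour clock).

16:00

Phase angle: θ = 360°·(27 d)/(29.531 d) = 329.1°.
At 15° of sky rotation per hour, 329.1° corresponds to a 21.94 h lag.
18:00 + 21.94 h ≈ 15:57 → 16:00 to the nearest hour.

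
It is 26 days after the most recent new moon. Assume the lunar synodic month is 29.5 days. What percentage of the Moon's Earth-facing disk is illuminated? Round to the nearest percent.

13%

Phase angle: θ = 360°·(26 d)/(29.5 d) = 317.3°.
cos 317.3° = 0.735, so f = (1 − 0.735)/2 = 0.133, so 13%.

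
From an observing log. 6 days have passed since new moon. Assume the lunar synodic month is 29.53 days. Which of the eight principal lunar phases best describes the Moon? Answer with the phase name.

At 6/29.53 of the cycle, θ ≈ 73° — the first quarter range.

first quarter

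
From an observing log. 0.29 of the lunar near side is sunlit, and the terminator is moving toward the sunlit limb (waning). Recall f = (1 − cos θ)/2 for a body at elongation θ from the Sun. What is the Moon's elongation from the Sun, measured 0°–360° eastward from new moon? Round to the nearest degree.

295°

From f = (1 − cos θ)/2: cos θ = 1 − 2×0.29 = 0.420; arccos → 65.2°.
A waning Moon lies in 180°–360°, so θ = 360° − 65.2° = 294.8°.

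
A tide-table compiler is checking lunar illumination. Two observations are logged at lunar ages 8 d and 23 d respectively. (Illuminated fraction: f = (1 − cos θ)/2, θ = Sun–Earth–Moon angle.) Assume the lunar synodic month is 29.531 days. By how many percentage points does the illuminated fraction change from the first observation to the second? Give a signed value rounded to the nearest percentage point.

-16 percentage points

θ₁ = 360° × 8/29.531 = 97.5°, f₁ = (1 − cos θ₁)/2 = 0.565.
θ₂ = 360° × 23/29.531 = 280.4°, f₂ = (1 − cos θ₂)/2 = 0.410.
Change = f₂ − f₁ = -0.156 → -16 percentage points.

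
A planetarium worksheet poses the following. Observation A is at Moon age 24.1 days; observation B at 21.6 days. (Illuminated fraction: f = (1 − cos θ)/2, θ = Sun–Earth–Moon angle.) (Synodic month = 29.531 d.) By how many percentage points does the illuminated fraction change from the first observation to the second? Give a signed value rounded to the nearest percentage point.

θ₁ = 360° × 24.1/29.531 = 293.8°, f₁ = (1 − cos θ₁)/2 = 0.298.
θ₂ = 360° × 21.6/29.531 = 263.3°, f₂ = (1 − cos θ₂)/2 = 0.558.
Change = f₂ − f₁ = +0.260 → +26 percentage points.

+26 percentage points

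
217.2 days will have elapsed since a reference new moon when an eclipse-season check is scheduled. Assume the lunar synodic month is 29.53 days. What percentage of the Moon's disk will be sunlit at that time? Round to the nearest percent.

81%

Reduce mod P: 217.2 − 7×29.53 = 10.49 d into the current lunation.
The Moon has covered 10.49/29.53 of its cycle, so θ ≈ 360° × 10.49/29.53 = 127.9°.
Illuminated fraction = (1 − cos 127.9°)/2 = (1 − (-0.614))/2 ≈ 0.807, so 81%.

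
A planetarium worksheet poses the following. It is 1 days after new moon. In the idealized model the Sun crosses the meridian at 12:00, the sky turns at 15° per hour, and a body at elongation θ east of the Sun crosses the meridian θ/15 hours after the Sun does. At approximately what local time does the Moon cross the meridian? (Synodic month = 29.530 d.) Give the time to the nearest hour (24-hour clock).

13:00

Phase angle: θ = 360°·(1 d)/(29.530 d) = 12.2°.
Delay after the Sun = 12.2° / (15°/h) ≈ 0.81 h.
12:00 + 0.81 h ≈ 12:49 → 13:00 to the nearest hour.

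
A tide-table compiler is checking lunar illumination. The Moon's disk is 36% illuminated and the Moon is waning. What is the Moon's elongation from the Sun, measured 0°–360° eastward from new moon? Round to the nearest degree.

286°

Invert f = (1 − cos θ)/2 to get cos θ = 1 − 2(0.36) = 0.280, hence θ₀ = arccos 0.280 = 73.7°.
A waning Moon lies in 180°–360°, so θ = 360° − 73.7° = 286.3°.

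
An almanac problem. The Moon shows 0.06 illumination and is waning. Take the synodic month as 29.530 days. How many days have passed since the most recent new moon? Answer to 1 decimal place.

Invert f = (1 − cos θ)/2 to get cos θ = 1 − 2(0.06) = 0.880, hence θ₀ = arccos 0.880 = 28.4°.
A waning Moon lies in 180°–360°, so θ = 360° − 28.4° = 331.6°.
That fraction of the synodic month is 331.6/360 × 29.530 d ≈ 27.20 d.

27.2 days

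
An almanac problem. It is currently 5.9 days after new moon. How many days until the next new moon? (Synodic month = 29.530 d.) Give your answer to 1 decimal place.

The next new moon completes the synodic month: 29.530 − 5.9 = 23.630 days.

23.6 days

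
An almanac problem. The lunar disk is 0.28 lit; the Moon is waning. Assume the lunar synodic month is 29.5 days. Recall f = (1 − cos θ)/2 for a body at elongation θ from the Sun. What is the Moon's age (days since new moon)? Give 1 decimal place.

cos θ = 1 − 2f = 0.440, giving a principal value of 63.9°.
Since the Moon is past full (waning), take the reflex angle: θ = 360° − 63.9° = 296.1°.
Age = 29.5 × 296.1°/360° ≈ 24.26 days.

24.3 days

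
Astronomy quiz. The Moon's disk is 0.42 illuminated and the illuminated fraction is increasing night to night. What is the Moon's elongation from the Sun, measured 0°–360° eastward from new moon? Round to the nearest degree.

81°

cos θ = 1 − 2f = 0.160, giving a principal value of 80.8°.
Waxing ⇒ before full, so θ = 80.8°.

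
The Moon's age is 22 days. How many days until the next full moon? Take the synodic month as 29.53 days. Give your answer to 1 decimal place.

Full moon is 0.5 of the way through the cycle: age 0.5 × 29.53 = 14.765 d.
This lunation's full moon (14.765 d) has passed, so add one period: 44.295 − 22 = 22.295 days.

22.3 days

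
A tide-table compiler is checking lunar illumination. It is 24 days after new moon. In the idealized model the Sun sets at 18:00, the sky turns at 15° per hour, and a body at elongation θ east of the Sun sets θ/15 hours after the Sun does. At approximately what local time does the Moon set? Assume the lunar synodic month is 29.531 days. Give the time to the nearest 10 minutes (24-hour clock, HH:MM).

The Moon has covered 24/29.531 of its cycle, so θ ≈ 360° × 24/29.531 = 292.6°.
The Moon trails the Sun by θ/15 = 292.6/15 ≈ 19.50 hours.
18:00 + 19.505 h ≈ 13:30 → 13:30 to the nearest ten minutes.

13:30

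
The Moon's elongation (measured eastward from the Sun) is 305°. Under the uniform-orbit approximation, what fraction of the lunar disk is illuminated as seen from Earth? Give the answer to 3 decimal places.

f = (1 − cos 305°)/2 = (1 − 0.574)/2 ≈ 0.213.

0.213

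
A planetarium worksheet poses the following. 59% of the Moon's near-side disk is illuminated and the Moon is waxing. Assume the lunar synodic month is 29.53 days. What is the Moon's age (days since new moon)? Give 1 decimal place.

From f = (1 − cos θ)/2: cos θ = 1 − 2×0.59 = -0.180; arccos → 100.4°.
Waxing ⇒ before full, so θ = 100.4°.
At 360°/29.53 d per day, 100.4° corresponds to 8.23 days.

8.2 days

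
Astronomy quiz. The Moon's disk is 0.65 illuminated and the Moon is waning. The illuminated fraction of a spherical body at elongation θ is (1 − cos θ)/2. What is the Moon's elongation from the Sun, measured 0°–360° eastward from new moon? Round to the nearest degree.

cos θ = 1 − 2f = -0.300, giving a principal value of 107.5°.
Waning ⇒ past full, so θ = 360° − 107.5° = 252.5°.

253°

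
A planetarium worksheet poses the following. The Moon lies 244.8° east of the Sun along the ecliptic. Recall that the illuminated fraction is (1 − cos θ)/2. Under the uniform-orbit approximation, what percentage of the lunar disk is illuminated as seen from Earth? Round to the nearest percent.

71%

Half-versine of 244.8°: (1 − (-0.426))/2 = 0.713, i.e. 71%.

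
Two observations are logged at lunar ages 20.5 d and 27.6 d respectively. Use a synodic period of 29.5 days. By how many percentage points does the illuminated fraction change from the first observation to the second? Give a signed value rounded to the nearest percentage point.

First observation: θ = 360°·20.5/29.5 = 250.2°, so f = 0.670.
Second observation: θ = 336.8°, f = 0.040.
Δf = 0.040 − 0.670 = -0.629, i.e. -63 pp.

-63 pp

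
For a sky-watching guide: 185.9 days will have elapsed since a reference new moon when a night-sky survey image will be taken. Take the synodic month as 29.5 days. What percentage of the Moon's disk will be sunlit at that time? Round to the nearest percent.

Reduce mod P: 185.9 − 6×29.5 = 8.90 d into the current lunation.
The Moon has covered 8.90/29.5 of its cycle, so θ ≈ 360° × 8.90/29.5 = 108.6°.
With cos θ = (-0.319), the lit fraction is (1 − (-0.319))/2 ≈ 0.660, so 66%.

66%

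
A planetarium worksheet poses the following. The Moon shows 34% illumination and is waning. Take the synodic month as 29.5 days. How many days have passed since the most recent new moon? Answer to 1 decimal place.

cos θ = 1 − 2f = 0.320, giving a principal value of 71.3°.
Since the Moon is past full (waning), take the reflex angle: θ = 360° − 71.3° = 288.7°.
Age = 29.5 × 288.7°/360° ≈ 23.65 days.

23.7 days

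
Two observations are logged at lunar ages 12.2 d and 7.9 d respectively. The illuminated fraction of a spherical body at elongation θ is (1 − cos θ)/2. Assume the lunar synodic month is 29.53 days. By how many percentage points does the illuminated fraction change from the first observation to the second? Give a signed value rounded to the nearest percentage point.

-37 percentage points

θ₁ = 360° × 12.2/29.53 = 148.7°, f₁ = (1 − cos θ₁)/2 = 0.927.
θ₂ = 360° × 7.9/29.53 = 96.3°, f₂ = (1 − cos θ₂)/2 = 0.555.
Change = f₂ − f₁ = -0.372 → -37 percentage points.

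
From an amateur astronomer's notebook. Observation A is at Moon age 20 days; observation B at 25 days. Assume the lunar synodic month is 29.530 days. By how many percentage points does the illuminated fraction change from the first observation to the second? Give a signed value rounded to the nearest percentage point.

First observation: θ = 360°·20/29.530 = 243.8°, so f = 0.721.
Second observation: θ = 304.8°, f = 0.215.
Δf = 0.215 − 0.721 = -0.506, i.e. -51 pp.

-51 percentage points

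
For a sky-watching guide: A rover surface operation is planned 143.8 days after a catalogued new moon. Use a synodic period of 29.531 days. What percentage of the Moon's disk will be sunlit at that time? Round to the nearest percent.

16%

Reduce mod P: 143.8 − 4×29.531 = 25.68 d into the current lunation.
Elongation θ = 360° × 25.68/29.531 ≈ 313.0°.
cos 313.0° = 0.682, so f = (1 − 0.682)/2 = 0.159, so 16%.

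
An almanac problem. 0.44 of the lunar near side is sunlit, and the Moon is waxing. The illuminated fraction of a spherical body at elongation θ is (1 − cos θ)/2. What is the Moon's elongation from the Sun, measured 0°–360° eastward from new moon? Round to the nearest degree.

83°

cos θ = 1 − 2f = 0.120, giving a principal value of 83.1°.
Before full moon the principal value applies: θ = 83.1°.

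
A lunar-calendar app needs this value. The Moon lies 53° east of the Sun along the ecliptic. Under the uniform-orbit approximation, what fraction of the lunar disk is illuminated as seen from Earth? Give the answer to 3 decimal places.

f = (1 − cos 53°)/2 = (1 − 0.602)/2 ≈ 0.199.

0.199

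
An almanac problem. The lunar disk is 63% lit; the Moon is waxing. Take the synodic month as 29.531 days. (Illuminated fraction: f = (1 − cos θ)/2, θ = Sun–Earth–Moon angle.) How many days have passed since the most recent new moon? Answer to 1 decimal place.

From f = (1 − cos θ)/2: cos θ = 1 − 2×0.63 = -0.260; arccos → 105.1°.
The Moon is waxing (0°–180°), so θ = 105.1° directly.
Age = 29.531 × 105.1°/360° ≈ 8.62 days.

8.6 days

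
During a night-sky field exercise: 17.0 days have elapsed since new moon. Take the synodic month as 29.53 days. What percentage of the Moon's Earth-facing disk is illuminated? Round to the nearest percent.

94%

Elongation θ = 360° × 17.0/29.53 ≈ 207.2°.
cos 207.2° = (-0.889), so f = (1 − (-0.889))/2 = 0.945, so 94%.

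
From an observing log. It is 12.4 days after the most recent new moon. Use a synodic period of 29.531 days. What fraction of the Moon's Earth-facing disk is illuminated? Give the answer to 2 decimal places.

0.94

Elongation θ = 360° × 12.4/29.531 ≈ 151.2°.
Illuminated fraction = (1 − cos 151.2°)/2 = (1 − (-0.876))/2 ≈ 0.938.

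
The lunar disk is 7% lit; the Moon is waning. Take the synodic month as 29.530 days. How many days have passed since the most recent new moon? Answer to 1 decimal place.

From f = (1 − cos θ)/2: cos θ = 1 − 2×0.07 = 0.860; arccos → 30.7°.
Since the Moon is past full (waning), take the reflex angle: θ = 360° − 30.7° = 329.3°.
That fraction of the synodic month is 329.3/360 × 29.530 d ≈ 27.01 d.

27.0 days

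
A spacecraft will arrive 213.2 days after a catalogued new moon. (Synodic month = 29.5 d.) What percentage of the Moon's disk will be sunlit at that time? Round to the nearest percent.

Reduce mod P: 213.2 − 7×29.5 = 6.70 d into the current lunation.
Phase angle: θ = 360°·(6.70 d)/(29.5 d) = 81.8°.
cos 81.8° = 0.143, so f = (1 − 0.143)/2 = 0.428, so 43%.

43%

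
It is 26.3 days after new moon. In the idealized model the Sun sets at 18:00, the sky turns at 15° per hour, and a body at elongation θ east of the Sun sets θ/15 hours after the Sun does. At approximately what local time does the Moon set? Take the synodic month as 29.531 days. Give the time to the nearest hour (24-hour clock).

15:00

Phase angle: θ = 360°·(26.3 d)/(29.531 d) = 320.6°.
The Moon trails the Sun by θ/15 = 320.6/15 ≈ 21.37 hours.
18:00 + 21.37 h ≈ 15:22 → 15:00 to the nearest hour.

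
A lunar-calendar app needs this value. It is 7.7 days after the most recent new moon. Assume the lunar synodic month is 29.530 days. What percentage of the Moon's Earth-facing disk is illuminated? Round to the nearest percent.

53%

Phase angle: θ = 360°·(7.7 d)/(29.530 d) = 93.9°.
Illuminated fraction = (1 − cos 93.9°)/2 = (1 − (-0.068))/2 ≈ 0.534, so 53%.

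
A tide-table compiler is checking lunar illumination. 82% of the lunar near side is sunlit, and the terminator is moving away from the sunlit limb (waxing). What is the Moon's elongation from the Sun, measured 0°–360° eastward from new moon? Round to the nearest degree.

Invert f = (1 − cos θ)/2 to get cos θ = 1 − 2(0.82) = -0.640, hence θ₀ = arccos -0.640 = 129.8°.
Waxing ⇒ before full, so θ = 129.8°.

130°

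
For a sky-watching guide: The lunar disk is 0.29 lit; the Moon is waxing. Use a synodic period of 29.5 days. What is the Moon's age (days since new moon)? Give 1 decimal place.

5.3 days

Invert f = (1 − cos θ)/2 to get cos θ = 1 − 2(0.29) = 0.420, hence θ₀ = arccos 0.420 = 65.2°.
The Moon is waxing (0°–180°), so θ = 65.2° directly.
Age = 29.5 × 65.2°/360° ≈ 5.34 days.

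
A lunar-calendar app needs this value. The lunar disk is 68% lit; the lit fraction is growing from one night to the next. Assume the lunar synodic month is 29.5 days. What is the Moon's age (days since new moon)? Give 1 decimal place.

9.1 days

cos θ = 1 − 2f = -0.360, giving a principal value of 111.1°.
Waxing ⇒ before full, so θ = 111.1°.
At 360°/29.5 d per day, 111.1° corresponds to 9.10 days.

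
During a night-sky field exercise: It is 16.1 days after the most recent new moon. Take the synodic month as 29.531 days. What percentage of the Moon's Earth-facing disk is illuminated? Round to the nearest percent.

98%

Phase angle: θ = 360°·(16.1 d)/(29.531 d) = 196.3°.
cos 196.3° = (-0.960), so f = (1 − (-0.960))/2 = 0.980, so 98%.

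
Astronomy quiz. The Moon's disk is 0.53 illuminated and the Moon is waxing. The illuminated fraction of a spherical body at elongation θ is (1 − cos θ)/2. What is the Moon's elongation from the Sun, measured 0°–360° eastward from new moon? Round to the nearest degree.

cos θ = 1 − 2f = -0.060, giving a principal value of 93.4°.
Waxing ⇒ before full, so θ = 93.4°.

93°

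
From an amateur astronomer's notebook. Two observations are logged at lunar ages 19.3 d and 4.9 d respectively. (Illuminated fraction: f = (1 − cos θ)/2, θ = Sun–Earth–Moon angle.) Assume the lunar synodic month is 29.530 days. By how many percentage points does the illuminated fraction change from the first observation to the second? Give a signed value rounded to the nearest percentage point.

-54 percentage points

θ₁ = 360° × 19.3/29.530 = 235.3°, f₁ = (1 − cos θ₁)/2 = 0.785.
θ₂ = 360° × 4.9/29.530 = 59.7°, f₂ = (1 − cos θ₂)/2 = 0.248.
Change = f₂ − f₁ = -0.537 → -54 percentage points.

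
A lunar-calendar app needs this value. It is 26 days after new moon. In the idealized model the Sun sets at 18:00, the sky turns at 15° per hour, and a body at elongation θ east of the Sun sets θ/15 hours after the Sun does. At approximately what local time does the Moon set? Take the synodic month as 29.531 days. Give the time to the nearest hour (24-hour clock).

15:00

Elongation θ = 360° × 26/29.531 ≈ 317.0°.
Delay after the Sun = 317.0° / (15°/h) ≈ 21.13 h.
18:00 + 21.13 h ≈ 15:08 → 15:00 to the nearest hour.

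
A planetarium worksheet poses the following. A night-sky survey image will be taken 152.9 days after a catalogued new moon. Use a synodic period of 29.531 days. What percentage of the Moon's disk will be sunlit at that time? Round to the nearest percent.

28%

152.9/29.531 = 5.178 lunations, so 5 complete cycles and 5.25 d into the next.
Elongation θ = 360° × 5.25/29.531 ≈ 63.9°.
cos 63.9° = 0.439, so f = (1 − 0.439)/2 = 0.280, so 28%.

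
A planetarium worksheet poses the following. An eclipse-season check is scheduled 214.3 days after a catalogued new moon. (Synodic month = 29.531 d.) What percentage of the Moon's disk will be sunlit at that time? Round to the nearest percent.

52%

214.3/29.531 = 7.257 lunations, so 7 complete cycles and 7.58 d into the next.
The Moon has covered 7.58/29.531 of its cycle, so θ ≈ 360° × 7.58/29.531 = 92.4°.
cos 92.4° = (-0.043), so f = (1 − (-0.043))/2 = 0.521, so 52%.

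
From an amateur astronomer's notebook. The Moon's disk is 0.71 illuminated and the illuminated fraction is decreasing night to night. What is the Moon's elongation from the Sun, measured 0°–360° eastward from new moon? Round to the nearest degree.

From f = (1 − cos θ)/2: cos θ = 1 − 2×0.71 = -0.420; arccos → 114.8°.
Waning ⇒ past full, so θ = 360° − 114.8° = 245.2°.

245°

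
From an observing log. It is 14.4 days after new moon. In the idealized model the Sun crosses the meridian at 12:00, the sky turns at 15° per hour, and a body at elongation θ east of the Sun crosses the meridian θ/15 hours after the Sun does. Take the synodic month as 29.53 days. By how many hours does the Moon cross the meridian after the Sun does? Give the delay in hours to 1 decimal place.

11.7 h

Phase angle: θ = 360°·(14.4 d)/(29.53 d) = 175.6°.
At 15° of sky rotation per hour, 175.6° corresponds to a 11.70 h lag.
So the Moon crosses the meridian 11.70 h after the Sun.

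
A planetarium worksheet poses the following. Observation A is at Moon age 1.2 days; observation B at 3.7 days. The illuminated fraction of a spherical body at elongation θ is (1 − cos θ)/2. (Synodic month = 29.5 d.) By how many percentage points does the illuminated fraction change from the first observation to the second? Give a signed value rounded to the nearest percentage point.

θ₁ = 360° × 1.2/29.5 = 14.6°, f₁ = (1 − cos θ₁)/2 = 0.016.
θ₂ = 360° × 3.7/29.5 = 45.2°, f₂ = (1 − cos θ₂)/2 = 0.147.
Change = f₂ − f₁ = +0.131 → +13 percentage points.

+13 percentage points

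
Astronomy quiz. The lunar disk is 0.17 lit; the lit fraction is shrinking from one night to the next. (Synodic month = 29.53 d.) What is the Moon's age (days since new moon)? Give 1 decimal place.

Invert f = (1 − cos θ)/2 to get cos θ = 1 − 2(0.17) = 0.660, hence θ₀ = arccos 0.660 = 48.7°.
Since the Moon is past full (waning), take the reflex angle: θ = 360° − 48.7° = 311.3°.
At 360°/29.53 d per day, 311.3° corresponds to 25.54 days.

25.5 days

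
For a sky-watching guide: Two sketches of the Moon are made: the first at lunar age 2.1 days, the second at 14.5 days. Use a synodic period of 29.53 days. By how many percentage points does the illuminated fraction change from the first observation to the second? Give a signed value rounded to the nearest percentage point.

+95 pp

First observation: θ = 360°·2.1/29.53 = 25.6°, so f = 0.049.
Second observation: θ = 176.8°, f = 0.999.
Δf = 0.999 − 0.049 = +0.950, i.e. +95 pp.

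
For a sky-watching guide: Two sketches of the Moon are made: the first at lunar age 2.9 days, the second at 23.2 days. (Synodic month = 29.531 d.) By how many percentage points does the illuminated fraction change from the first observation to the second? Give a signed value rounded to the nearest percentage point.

First observation: θ = 360°·2.9/29.531 = 35.4°, so f = 0.092.
Second observation: θ = 282.8°, f = 0.389.
Δf = 0.389 − 0.092 = +0.297, i.e. +30 pp.

+30 pp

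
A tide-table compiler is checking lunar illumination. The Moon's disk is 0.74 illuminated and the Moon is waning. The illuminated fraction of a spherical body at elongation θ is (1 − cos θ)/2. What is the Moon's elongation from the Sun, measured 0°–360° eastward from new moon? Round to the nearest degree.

cos θ = 1 − 2f = -0.480, giving a principal value of 118.7°.
Waning ⇒ past full, so θ = 360° − 118.7° = 241.3°.

241°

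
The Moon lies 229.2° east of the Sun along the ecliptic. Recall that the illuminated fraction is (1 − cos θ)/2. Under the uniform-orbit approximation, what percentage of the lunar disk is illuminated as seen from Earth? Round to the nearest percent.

83%

cos 229.2° = (-0.653), so f = (1 − (-0.653))/2 = 0.827, i.e. 83%.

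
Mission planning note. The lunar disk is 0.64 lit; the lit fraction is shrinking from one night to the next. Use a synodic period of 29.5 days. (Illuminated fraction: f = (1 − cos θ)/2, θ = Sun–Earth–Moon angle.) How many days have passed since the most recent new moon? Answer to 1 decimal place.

20.8 days

From f = (1 − cos θ)/2: cos θ = 1 − 2×0.64 = -0.280; arccos → 106.3°.
Since the Moon is past full (waning), take the reflex angle: θ = 360° − 106.3° = 253.7°.
That fraction of the synodic month is 253.7/360 × 29.5 d ≈ 20.79 d.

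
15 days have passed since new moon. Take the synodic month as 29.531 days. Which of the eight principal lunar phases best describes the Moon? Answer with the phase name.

θ ≈ 360° × 15/29.531 = 183°, which falls in the full moon sector.

full moon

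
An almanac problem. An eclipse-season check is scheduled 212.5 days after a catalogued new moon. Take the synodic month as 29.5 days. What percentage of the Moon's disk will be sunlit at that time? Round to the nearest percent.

212.5 d spans 7 complete synodic months (7 × 29.5 = 206.50 d) plus 6.00 d.
Phase angle: θ = 360°·(6.00 d)/(29.5 d) = 73.2°.
Illuminated fraction = (1 − cos 73.2°)/2 = (1 − 0.289)/2 ≈ 0.356, so 36%.

36%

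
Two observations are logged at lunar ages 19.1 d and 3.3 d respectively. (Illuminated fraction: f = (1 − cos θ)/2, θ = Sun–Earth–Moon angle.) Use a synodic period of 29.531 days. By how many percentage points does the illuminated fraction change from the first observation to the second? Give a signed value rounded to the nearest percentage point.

-68 percentage points

First observation: θ = 360°·19.1/29.531 = 232.8°, so f = 0.802.
Second observation: θ = 40.2°, f = 0.118.
Δf = 0.118 − 0.802 = -0.684, i.e. -68 pp.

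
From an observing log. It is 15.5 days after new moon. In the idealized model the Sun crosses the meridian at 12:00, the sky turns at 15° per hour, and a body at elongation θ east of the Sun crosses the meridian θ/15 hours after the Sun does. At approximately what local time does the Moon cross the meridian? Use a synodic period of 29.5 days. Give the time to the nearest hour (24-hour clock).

Elongation θ = 360° × 15.5/29.5 ≈ 189.2°.
The Moon trails the Sun by θ/15 = 189.2/15 ≈ 12.61 hours.
12:00 + 12.61 h ≈ 00:37 → 01:00 to the nearest hour.

01:00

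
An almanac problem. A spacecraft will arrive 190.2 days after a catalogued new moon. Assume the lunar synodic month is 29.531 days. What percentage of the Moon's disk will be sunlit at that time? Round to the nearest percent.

190.2 d spans 6 complete synodic months (6 × 29.531 = 177.19 d) plus 13.01 d.
The Moon has covered 13.01/29.531 of its cycle, so θ ≈ 360° × 13.01/29.531 = 158.6°.
Illuminated fraction = (1 − cos 158.6°)/2 = (1 − (-0.931))/2 ≈ 0.966, so 97%.

97%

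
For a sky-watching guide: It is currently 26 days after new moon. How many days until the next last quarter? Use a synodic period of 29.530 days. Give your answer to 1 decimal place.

25.7 days

Last quarter occurs at elongation 270°, i.e. at age 29.530 × 270/360 = 22.148 d.
Already past this cycle's last quarter; the next is at 22.148 + 29.530 = 51.678 d, so 51.678 − 26 = 25.678 days.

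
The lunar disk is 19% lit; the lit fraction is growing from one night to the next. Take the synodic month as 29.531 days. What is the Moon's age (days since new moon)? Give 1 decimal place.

cos θ = 1 − 2f = 0.620, giving a principal value of 51.7°.
Before full moon the principal value applies: θ = 51.7°.
That fraction of the synodic month is 51.7/360 × 29.531 d ≈ 4.24 d.

4.2 days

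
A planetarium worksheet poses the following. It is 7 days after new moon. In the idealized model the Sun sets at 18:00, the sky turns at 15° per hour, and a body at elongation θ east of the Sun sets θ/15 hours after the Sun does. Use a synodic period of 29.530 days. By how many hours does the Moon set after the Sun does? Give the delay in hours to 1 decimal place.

5.7 h

The Moon has covered 7/29.530 of its cycle, so θ ≈ 360° × 7/29.530 = 85.3°.
Delay after the Sun = 85.3° / (15°/h) ≈ 5.69 h.
So the Moon sets 5.69 h after the Sun.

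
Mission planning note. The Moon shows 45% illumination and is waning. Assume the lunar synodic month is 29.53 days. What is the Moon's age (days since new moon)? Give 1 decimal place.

22.6 days

cos θ = 1 − 2f = 0.100, giving a principal value of 84.3°.
Since the Moon is past full (waning), take the reflex angle: θ = 360° − 84.3° = 275.7°.
That fraction of the synodic month is 275.7/360 × 29.53 d ≈ 22.62 d.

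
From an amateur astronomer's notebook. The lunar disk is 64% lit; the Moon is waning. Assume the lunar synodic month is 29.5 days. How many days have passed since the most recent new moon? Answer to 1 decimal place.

20.8 days

cos θ = 1 − 2f = -0.280, giving a principal value of 106.3°.
Waning ⇒ past full, so θ = 360° − 106.3° = 253.7°.
That fraction of the synodic month is 253.7/360 × 29.5 d ≈ 20.79 d.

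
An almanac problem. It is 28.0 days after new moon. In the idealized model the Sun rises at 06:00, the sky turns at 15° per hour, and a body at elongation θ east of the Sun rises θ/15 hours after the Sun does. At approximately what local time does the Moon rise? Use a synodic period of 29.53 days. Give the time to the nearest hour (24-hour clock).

Elongation θ = 360° × 28.0/29.53 ≈ 341.3°.
At 15° of sky rotation per hour, 341.3° corresponds to a 22.76 h lag.
06:00 + 22.76 h ≈ 04:45 → 05:00 to the nearest hour.

05:00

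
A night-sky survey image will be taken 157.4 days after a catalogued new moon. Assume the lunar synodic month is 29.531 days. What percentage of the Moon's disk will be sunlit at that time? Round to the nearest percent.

157.4/29.531 = 5.330 lunations, so 5 complete cycles and 9.75 d into the next.
Elongation θ = 360° × 9.75/29.531 ≈ 118.8°.
With cos θ = (-0.482), the lit fraction is (1 − (-0.482))/2 ≈ 0.741, so 74%.

74%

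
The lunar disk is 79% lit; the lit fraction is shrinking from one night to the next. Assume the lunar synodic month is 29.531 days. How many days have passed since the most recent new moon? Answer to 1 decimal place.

Invert f = (1 − cos θ)/2 to get cos θ = 1 − 2(0.79) = -0.580, hence θ₀ = arccos -0.580 = 125.5°.
A waning Moon lies in 180°–360°, so θ = 360° − 125.5° = 234.5°.
That fraction of the synodic month is 234.5/360 × 29.531 d ≈ 19.24 d.

19.2 days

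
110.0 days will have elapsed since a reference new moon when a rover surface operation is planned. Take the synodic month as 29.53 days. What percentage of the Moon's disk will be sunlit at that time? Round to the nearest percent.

110.0 d spans 3 complete synodic months (3 × 29.53 = 88.59 d) plus 21.41 d.
Elongation θ = 360° × 21.41/29.53 ≈ 261.0°.
Illuminated fraction = (1 − cos 261.0°)/2 = (1 − (-0.156))/2 ≈ 0.578, so 58%.

58%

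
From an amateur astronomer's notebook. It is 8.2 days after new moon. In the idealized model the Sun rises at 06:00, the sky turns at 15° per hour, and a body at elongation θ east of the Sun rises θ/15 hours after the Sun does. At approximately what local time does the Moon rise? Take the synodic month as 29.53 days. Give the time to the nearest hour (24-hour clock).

Phase angle: θ = 360°·(8.2 d)/(29.53 d) = 100.0°.
Delay after the Sun = 100.0° / (15°/h) ≈ 6.66 h.
06:00 + 6.66 h ≈ 12:40 → 13:00 to the nearest hour.

13:00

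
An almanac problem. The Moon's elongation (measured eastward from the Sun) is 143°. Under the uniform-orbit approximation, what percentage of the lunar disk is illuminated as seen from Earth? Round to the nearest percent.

90%

Half-versine of 143°: (1 − (-0.799))/2 = 0.899, i.e. 90%.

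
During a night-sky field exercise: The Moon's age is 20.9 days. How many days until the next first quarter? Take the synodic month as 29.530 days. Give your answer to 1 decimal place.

16.0 days

First quarter is 0.25 of the way through the cycle: age 0.25 × 29.530 = 7.383 d.
This lunation's first quarter (7.383 d) has passed, so add one period: 36.913 − 20.9 = 16.013 days.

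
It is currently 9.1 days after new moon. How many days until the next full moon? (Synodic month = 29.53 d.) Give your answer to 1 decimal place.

Full moon is 0.5 of the way through the cycle: age 0.5 × 29.53 = 14.765 d.
That is 14.765 − 9.1 = 5.665 days ahead.

5.7 days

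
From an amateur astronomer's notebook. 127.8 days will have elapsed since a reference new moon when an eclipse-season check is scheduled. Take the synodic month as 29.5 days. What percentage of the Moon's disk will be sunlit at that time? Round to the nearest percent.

75%

Reduce mod P: 127.8 − 4×29.5 = 9.80 d into the current lunation.
Elongation θ = 360° × 9.80/29.5 ≈ 119.6°.
Illuminated fraction = (1 − cos 119.6°)/2 = (1 − (-0.494))/2 ≈ 0.747, so 75%.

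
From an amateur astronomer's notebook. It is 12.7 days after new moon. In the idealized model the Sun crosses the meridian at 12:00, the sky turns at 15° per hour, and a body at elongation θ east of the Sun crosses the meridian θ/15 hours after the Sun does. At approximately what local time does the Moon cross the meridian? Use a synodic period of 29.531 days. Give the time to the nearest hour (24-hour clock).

22:00

Phase angle: θ = 360°·(12.7 d)/(29.531 d) = 154.8°.
Delay after the Sun = 154.8° / (15°/h) ≈ 10.32 h.
12:00 + 10.32 h ≈ 22:19 → 22:00 to the nearest hour.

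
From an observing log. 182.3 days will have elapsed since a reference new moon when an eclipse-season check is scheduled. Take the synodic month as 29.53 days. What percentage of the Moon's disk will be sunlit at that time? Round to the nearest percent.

Reduce mod P: 182.3 − 6×29.53 = 5.12 d into the current lunation.
The Moon has covered 5.12/29.53 of its cycle, so θ ≈ 360° × 5.12/29.53 = 62.4°.
Illuminated fraction = (1 − cos 62.4°)/2 = (1 − 0.463)/2 ≈ 0.268, so 27%.

27%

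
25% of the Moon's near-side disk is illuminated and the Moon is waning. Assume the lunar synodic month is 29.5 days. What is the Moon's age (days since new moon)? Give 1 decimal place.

24.6 days

From f = (1 − cos θ)/2: cos θ = 1 − 2×0.25 = 0.500; arccos → 60.0°.
Since the Moon is past full (waning), take the reflex angle: θ = 360° − 60.0° = 300.0°.
That fraction of the synodic month is 300.0/360 × 29.5 d ≈ 24.58 d.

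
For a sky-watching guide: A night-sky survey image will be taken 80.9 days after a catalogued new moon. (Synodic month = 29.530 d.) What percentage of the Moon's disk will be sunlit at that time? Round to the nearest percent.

80.9/29.530 = 2.740 lunations, so 2 complete cycles and 21.84 d into the next.
Elongation θ = 360° × 21.84/29.530 ≈ 266.3°.
Illuminated fraction = (1 − cos 266.3°)/2 = (1 − (-0.065))/2 ≈ 0.533, so 53%.

53%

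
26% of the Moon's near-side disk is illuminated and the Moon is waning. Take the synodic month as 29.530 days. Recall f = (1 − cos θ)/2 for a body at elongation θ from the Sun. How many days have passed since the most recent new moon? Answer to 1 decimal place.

Invert f = (1 − cos θ)/2 to get cos θ = 1 − 2(0.26) = 0.480, hence θ₀ = arccos 0.480 = 61.3°.
Since the Moon is past full (waning), take the reflex angle: θ = 360° − 61.3° = 298.7°.
That fraction of the synodic month is 298.7/360 × 29.530 d ≈ 24.50 d.

24.5 days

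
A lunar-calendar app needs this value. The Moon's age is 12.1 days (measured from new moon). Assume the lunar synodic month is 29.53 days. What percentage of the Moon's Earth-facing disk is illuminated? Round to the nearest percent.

92%

Phase angle: θ = 360°·(12.1 d)/(29.53 d) = 147.5°.
cos 147.5° = (-0.843), so f = (1 − (-0.843))/2 = 0.922, so 92%.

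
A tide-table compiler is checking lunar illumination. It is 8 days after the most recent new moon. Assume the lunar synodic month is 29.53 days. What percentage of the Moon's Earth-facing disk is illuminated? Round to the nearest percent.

57%

Phase angle: θ = 360°·(8 d)/(29.53 d) = 97.5°.
Illuminated fraction = (1 − cos 97.5°)/2 = (1 − (-0.131))/2 ≈ 0.566, so 57%.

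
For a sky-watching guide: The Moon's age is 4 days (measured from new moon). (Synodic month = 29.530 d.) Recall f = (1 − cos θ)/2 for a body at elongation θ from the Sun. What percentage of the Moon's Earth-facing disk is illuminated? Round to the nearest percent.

Phase angle: θ = 360°·(4 d)/(29.530 d) = 48.8°.
Illuminated fraction = (1 − cos 48.8°)/2 = (1 − 0.659)/2 ≈ 0.170, so 17%.

17%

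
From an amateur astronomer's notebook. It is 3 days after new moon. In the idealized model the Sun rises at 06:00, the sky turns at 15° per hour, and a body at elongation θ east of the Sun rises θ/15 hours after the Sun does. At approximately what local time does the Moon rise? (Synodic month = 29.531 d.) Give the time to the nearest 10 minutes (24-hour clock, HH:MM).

Phase angle: θ = 360°·(3 d)/(29.531 d) = 36.6°.
At 15° of sky rotation per hour, 36.6° corresponds to a 2.44 h lag.
06:00 + 2.438 h ≈ 08:26 → 08:30 to the nearest ten minutes.

08:30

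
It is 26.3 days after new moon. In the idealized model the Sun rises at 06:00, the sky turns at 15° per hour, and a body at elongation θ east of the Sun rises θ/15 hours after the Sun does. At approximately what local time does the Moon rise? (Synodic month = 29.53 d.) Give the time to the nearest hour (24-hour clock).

Elongation θ = 360° × 26.3/29.53 ≈ 320.6°.
Delay after the Sun = 320.6° / (15°/h) ≈ 21.37 h.
06:00 + 21.37 h ≈ 03:22 → 03:00 to the nearest hour.

03:00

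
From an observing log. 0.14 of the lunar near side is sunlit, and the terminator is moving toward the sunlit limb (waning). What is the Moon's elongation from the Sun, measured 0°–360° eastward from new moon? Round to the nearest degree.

316°

Invert f = (1 − cos θ)/2 to get cos θ = 1 − 2(0.14) = 0.720, hence θ₀ = arccos 0.720 = 43.9°.
A waning Moon lies in 180°–360°, so θ = 360° − 43.9° = 316.1°.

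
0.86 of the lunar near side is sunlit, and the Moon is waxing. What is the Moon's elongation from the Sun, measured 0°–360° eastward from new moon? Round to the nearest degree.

cos θ = 1 − 2f = -0.720, giving a principal value of 136.1°.
Waxing ⇒ before full, so θ = 136.1°.

136°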